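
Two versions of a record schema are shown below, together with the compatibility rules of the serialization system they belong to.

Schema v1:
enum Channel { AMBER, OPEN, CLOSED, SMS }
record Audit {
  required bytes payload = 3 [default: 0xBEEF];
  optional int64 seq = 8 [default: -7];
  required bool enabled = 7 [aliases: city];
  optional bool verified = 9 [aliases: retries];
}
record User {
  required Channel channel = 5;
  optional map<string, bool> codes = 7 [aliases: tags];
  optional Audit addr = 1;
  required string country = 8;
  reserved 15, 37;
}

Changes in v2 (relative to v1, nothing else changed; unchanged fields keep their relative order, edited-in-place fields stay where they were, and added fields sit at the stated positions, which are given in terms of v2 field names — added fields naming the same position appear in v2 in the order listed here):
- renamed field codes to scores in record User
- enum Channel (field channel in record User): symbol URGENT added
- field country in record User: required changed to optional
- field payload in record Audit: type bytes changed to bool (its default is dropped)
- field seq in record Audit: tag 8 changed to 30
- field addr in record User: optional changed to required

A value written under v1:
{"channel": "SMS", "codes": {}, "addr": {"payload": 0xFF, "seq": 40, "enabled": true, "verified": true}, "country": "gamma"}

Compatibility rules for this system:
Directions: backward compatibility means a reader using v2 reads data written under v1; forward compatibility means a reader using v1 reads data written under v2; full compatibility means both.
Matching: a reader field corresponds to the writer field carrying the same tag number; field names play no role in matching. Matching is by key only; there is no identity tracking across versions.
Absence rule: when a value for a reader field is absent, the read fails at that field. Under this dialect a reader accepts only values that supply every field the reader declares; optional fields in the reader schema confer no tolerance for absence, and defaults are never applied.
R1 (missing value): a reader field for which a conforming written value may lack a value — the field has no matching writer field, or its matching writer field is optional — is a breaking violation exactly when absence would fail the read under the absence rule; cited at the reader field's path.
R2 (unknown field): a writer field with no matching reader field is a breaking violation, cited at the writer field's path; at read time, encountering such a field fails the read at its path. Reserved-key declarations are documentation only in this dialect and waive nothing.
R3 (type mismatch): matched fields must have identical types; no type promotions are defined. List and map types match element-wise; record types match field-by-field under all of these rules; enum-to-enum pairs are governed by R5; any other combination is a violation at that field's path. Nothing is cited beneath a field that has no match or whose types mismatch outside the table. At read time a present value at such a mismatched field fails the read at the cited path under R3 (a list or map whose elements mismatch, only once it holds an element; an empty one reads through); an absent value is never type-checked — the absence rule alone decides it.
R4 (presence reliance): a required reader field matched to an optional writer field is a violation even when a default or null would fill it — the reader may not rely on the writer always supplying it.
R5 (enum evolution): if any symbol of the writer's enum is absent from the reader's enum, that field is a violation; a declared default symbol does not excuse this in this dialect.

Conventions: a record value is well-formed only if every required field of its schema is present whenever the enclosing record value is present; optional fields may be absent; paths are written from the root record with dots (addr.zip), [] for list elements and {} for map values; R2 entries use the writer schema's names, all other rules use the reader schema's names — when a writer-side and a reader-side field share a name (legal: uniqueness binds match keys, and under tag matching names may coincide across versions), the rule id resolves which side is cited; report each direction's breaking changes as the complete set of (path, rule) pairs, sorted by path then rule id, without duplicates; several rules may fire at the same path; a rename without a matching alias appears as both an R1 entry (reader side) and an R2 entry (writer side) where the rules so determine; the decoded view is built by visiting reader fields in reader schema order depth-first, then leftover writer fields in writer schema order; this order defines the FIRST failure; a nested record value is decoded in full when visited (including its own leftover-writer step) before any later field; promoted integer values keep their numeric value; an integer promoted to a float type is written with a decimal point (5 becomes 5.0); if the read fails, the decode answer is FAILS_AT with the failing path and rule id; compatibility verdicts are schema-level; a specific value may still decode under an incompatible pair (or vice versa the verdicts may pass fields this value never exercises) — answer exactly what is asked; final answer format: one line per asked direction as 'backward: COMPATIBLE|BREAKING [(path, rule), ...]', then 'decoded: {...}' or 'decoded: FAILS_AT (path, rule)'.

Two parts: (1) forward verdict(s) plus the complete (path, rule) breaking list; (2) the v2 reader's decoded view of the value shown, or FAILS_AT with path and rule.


in User below, arrows point writer -> reader
forward on User — v1 reading data written by v2:
  channel: Channel -> Channel, writer required; from channel
  codes: map<string, bool> -> map<string, bool>, writer optional; from scores
  addr: Audit -> Audit, writer required; from addr
  country: string -> string, writer optional; from country
  addr.payload: bool -> bytes, writer required; from addr.payload
  no writer field matches reader addr.seq
  addr.enabled: bool -> bool, writer required; from addr.enabled
  addr.verified: bool -> bool, writer optional; from addr.verified
  addr.seq (writer side), unknown to reader
  R3 fires at addr.payload
  R1 fires at addr.seq
  R2 fires at addr.seq
  R1 fires at addr.verified
  R5 fires at channel
  R1 fires at codes
  R1 fires at country
  R4 fires at country
  forward on User therefore BREAKING (8)
decode (reader v2):
  channel := "SMS"
  scores := {} (from writer codes)
  read fails at addr.payload under R3
  => FAILS_AT (addr.payload, R3)
checking off the User differences that do not matter here:
  renamed field codes to scores in record User -> affects backward compatibility only, which is not asked

forward: BREAKING [(addr.payload, R3), (addr.seq, R1), (addr.seq, R2), (addr.verified, R1), (channel, R5), (codes, R1), (country, R1), (country, R4)]; decoded: FAILS_AT (addr.payload, R3)


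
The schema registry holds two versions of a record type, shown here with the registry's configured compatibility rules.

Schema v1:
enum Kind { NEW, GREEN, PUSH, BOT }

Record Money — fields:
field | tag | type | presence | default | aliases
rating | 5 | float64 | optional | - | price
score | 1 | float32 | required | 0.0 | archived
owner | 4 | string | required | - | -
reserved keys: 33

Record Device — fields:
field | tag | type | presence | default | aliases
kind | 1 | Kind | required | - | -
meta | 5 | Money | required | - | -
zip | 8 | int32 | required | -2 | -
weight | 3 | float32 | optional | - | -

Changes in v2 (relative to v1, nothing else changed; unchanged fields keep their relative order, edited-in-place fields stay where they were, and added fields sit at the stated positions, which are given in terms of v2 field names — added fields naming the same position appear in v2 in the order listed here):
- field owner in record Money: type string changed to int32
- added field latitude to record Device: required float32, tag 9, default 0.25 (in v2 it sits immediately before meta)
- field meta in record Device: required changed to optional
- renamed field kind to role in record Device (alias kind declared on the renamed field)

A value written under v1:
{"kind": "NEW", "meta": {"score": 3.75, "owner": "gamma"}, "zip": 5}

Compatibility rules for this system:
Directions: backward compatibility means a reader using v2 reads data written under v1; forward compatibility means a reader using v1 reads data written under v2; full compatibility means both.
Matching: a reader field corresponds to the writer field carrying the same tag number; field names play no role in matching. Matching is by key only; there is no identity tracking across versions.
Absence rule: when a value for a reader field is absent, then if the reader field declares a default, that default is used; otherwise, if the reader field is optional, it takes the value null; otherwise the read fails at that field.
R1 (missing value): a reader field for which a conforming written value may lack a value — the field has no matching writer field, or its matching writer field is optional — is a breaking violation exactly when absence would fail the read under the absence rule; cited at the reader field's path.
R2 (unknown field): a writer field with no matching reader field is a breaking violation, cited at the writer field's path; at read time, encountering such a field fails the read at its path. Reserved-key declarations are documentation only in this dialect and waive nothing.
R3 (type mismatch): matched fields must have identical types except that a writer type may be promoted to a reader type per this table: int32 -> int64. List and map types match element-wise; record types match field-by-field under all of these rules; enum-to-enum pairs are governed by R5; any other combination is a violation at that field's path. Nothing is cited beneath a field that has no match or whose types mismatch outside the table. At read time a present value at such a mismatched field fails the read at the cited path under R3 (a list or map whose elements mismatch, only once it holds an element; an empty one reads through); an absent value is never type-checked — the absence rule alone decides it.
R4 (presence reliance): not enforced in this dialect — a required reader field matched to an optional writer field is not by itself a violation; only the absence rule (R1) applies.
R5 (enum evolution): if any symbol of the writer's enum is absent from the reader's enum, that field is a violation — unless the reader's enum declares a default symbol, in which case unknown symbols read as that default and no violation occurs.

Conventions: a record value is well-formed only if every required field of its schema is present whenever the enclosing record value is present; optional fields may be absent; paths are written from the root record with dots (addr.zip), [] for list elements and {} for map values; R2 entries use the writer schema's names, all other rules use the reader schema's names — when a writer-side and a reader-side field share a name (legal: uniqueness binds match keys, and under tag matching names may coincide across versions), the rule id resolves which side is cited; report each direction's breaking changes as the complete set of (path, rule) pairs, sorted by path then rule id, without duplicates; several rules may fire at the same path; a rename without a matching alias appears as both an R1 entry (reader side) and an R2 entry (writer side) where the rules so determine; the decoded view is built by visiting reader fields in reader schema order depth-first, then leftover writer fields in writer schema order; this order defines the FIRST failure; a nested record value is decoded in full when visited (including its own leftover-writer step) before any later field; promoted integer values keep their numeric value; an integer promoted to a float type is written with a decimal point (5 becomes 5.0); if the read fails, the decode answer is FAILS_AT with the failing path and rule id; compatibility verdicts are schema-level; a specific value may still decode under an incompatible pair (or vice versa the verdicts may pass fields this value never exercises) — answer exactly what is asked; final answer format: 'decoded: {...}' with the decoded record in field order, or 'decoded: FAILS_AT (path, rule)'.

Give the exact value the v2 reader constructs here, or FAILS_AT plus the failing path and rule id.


decoded: FAILS_AT (meta.owner, R3)

each type pair in Device: writer, then reader
decoding the Device value with the v2 reader:
  role := "NEW" (from writer kind)
  latitude := 0.25 (no value, default fills)
  meta.rating := null (not supplied -> null)
  meta.score := 3.75
  read fails at meta.owner under R3
  => FAILS_AT (meta.owner, R3)
remaining Device differences; none change what is asked:
  added field latitude to record Device: required float32, tag 9, default 0.25 (in v2 it sits immediately before meta) -> schema-level compatibility only; this Device value's decode is unchanged
  renamed field kind to role in record Device (alias kind declared on the renamed field) -> no rule fires on it and the decoded Device view is identical with or without it


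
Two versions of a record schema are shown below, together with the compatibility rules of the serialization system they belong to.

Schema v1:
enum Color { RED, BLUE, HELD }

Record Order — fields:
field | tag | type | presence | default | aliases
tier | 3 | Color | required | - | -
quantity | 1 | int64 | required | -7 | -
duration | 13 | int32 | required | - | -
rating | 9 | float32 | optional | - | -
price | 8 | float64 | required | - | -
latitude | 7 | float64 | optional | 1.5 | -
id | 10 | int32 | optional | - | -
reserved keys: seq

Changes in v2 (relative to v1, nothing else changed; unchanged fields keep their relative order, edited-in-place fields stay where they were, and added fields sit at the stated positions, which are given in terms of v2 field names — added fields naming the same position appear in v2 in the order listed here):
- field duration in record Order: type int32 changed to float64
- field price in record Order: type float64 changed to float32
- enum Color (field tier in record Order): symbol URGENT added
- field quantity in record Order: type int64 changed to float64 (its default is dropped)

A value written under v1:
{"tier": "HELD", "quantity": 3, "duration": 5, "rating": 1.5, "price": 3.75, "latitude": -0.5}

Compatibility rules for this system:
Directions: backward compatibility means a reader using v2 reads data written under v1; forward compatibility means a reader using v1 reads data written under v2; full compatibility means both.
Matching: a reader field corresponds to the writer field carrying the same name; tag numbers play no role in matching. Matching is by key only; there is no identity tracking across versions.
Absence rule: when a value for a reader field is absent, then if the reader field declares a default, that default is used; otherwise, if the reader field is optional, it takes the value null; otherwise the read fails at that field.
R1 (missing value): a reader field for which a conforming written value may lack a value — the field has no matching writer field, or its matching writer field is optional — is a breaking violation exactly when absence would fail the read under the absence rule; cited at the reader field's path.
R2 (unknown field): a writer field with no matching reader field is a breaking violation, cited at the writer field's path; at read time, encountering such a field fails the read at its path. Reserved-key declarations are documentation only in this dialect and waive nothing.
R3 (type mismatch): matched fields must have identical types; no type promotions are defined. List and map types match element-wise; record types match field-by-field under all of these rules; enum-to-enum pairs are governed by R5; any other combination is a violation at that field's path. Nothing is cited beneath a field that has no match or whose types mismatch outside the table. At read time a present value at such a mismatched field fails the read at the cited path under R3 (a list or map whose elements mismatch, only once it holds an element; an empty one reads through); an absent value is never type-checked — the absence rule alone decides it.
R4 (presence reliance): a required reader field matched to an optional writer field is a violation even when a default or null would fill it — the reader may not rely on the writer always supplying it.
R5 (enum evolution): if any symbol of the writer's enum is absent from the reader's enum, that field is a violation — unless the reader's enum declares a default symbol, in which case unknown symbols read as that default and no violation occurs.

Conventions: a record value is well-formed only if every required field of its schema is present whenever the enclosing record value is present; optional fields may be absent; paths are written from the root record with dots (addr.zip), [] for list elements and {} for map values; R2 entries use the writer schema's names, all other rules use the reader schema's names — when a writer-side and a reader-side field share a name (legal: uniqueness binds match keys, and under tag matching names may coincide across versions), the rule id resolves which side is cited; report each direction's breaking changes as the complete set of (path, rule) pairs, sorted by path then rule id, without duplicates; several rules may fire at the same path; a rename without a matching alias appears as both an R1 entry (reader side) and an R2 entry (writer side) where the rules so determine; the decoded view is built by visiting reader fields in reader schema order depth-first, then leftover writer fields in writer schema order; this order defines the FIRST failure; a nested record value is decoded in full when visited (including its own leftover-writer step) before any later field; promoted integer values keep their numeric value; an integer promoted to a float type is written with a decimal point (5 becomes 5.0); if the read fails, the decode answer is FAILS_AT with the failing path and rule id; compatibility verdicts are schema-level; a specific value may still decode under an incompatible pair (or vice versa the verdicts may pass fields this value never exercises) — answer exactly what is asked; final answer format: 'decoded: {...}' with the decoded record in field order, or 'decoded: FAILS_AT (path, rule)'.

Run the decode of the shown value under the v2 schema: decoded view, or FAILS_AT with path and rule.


decoded: FAILS_AT (quantity, R3)

in Order below, arrows point writer -> reader
decoding the Order value with the v2 reader:
  tier := "HELD"
  read fails at quantity under R3
  => FAILS_AT (quantity, R3)
diffs on Order not affecting the asked answer:
  field duration in record Order: type int32 changed to float64 -> matters for Order compatibility verdicts, not for this value's decode
  field price in record Order: type float64 changed to float32 -> matters for Order compatibility verdicts, not for this value's decode
  enum Color (field tier in record Order): symbol URGENT added -> matters for Order compatibility verdicts, not for this value's decode


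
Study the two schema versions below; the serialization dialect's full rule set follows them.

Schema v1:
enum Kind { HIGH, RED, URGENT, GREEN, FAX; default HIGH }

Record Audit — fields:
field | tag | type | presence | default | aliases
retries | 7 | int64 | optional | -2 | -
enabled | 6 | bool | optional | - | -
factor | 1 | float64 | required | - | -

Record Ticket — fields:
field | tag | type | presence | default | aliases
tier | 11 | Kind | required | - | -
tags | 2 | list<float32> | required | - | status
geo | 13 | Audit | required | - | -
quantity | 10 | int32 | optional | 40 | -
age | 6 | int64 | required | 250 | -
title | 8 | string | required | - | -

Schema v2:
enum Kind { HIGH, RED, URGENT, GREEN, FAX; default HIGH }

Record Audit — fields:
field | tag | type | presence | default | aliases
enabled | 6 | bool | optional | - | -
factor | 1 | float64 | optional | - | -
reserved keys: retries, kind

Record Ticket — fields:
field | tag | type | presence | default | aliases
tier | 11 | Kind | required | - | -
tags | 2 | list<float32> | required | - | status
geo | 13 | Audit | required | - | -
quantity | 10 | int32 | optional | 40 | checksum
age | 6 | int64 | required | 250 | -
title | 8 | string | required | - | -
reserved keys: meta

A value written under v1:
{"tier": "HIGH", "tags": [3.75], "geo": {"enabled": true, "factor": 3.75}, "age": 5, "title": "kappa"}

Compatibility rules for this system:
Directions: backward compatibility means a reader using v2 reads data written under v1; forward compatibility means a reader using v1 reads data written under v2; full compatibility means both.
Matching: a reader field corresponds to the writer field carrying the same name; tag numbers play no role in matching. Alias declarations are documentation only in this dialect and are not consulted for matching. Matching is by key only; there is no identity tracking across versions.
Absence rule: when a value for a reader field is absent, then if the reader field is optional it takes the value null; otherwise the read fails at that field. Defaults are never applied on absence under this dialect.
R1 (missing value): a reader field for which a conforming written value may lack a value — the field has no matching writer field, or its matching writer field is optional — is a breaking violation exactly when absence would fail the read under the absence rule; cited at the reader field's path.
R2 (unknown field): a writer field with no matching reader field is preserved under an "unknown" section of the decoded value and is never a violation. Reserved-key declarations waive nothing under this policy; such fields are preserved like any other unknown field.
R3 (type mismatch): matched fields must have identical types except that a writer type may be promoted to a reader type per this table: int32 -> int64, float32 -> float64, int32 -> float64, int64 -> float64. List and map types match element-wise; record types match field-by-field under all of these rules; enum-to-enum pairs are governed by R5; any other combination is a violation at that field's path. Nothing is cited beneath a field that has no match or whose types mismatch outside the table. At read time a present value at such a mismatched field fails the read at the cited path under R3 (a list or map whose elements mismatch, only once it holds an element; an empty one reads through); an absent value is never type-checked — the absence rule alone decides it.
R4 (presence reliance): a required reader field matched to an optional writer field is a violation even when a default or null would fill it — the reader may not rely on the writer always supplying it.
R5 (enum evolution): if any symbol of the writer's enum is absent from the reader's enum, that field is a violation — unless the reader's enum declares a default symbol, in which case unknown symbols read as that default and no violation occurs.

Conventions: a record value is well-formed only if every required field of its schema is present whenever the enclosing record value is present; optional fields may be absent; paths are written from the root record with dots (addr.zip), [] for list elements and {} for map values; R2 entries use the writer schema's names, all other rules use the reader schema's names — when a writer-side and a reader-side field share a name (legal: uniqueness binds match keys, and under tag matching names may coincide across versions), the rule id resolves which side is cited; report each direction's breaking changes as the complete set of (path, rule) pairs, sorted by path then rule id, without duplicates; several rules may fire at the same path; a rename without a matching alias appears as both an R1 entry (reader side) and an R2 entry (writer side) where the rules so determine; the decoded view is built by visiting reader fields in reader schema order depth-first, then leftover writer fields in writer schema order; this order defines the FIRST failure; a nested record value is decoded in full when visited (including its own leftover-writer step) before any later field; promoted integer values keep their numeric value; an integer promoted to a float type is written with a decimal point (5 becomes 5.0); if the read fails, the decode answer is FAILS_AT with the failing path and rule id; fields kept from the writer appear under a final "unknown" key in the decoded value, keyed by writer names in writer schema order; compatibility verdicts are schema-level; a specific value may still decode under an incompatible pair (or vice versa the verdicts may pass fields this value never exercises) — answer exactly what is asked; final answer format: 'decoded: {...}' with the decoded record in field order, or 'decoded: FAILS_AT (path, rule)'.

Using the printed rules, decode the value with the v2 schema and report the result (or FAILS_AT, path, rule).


in Ticket below, arrows point writer -> reader
decoding the Ticket value with the v2 reader:
  tier := "HIGH"
  tags := [3.75]
  geo.enabled := true
  geo.factor := 3.75
  quantity := null (not supplied -> null)
  age := 5
  title := "kappa"
  => decoded: {"tier": "HIGH", "tags": [3.75], "geo": {"enabled": true, "factor": 3.75}, "quantity": null, "age": 5, "title": "kappa"}
ruling out the remaining Ticket differences:
  field factor in record Audit: required changed to optional -> affects the rule determinations only; this particular Ticket value decodes identically

decoded: {"tier": "HIGH", "tags": [3.75], "geo": {"enabled": true, "factor": 3.75}, "quantity": null, "age": 5, "title": "kappa"}


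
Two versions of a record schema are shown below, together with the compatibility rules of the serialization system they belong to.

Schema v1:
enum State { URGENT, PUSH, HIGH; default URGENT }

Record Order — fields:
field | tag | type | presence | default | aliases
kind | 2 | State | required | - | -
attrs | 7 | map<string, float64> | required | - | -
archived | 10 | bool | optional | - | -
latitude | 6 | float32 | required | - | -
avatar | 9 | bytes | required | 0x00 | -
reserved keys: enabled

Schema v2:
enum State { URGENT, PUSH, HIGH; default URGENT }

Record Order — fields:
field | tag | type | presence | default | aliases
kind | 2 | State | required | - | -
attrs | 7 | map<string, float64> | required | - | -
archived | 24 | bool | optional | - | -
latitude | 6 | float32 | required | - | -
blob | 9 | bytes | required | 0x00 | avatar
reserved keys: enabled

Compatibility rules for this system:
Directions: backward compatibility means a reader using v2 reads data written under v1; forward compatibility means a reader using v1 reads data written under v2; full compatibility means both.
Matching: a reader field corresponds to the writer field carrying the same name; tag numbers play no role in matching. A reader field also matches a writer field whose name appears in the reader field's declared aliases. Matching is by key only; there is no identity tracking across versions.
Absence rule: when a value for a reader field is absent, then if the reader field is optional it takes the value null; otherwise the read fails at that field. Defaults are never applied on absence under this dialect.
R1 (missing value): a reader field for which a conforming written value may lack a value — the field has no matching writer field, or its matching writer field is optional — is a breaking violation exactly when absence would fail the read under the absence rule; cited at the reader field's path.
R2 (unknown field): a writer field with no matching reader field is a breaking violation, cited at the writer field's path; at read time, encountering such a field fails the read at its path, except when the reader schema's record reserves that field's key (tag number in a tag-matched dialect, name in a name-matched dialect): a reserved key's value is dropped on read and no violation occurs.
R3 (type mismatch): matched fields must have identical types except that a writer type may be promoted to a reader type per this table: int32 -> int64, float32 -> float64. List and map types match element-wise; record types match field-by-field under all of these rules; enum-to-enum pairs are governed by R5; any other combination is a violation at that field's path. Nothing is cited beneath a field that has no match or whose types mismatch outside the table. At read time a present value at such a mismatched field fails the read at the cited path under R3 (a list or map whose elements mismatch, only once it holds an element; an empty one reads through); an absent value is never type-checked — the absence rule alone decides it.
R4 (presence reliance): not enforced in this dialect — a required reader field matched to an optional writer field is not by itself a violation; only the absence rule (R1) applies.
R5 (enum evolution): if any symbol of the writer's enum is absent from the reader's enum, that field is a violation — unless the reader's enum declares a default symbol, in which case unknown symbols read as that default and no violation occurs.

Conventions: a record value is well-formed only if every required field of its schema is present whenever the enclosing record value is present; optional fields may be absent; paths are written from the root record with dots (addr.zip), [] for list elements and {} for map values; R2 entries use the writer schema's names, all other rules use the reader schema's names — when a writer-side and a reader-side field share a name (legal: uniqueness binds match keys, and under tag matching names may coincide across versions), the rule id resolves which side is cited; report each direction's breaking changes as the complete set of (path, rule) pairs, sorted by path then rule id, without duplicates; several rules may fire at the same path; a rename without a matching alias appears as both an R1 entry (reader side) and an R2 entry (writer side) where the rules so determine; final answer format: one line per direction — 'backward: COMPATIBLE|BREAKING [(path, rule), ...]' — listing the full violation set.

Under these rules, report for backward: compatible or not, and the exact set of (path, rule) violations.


backward: COMPATIBLE []

arrows below run writer -> reader for Order
checking backward for Order: reader v2 against writer v1:
  kind <- kind (State -> State, writer required)
  attrs <- attrs (map<string, float64> -> map<string, float64>, writer required)
  archived <- archived (bool -> bool, writer optional)
  latitude <- latitude (float32 -> float32, writer required)
  blob <- avatar (bytes -> bytes, writer required)
  => backward verdict for Order: COMPATIBLE, no violations
ruling out the remaining Order differences:
  renamed field avatar to blob in record Order (alias avatar declared on the renamed field) -> fires only in the forward direction of Order, which is not asked here
  field archived in record Order: tag 10 changed to 24 -> fires no rule on Order, leaving the asked answer as it is


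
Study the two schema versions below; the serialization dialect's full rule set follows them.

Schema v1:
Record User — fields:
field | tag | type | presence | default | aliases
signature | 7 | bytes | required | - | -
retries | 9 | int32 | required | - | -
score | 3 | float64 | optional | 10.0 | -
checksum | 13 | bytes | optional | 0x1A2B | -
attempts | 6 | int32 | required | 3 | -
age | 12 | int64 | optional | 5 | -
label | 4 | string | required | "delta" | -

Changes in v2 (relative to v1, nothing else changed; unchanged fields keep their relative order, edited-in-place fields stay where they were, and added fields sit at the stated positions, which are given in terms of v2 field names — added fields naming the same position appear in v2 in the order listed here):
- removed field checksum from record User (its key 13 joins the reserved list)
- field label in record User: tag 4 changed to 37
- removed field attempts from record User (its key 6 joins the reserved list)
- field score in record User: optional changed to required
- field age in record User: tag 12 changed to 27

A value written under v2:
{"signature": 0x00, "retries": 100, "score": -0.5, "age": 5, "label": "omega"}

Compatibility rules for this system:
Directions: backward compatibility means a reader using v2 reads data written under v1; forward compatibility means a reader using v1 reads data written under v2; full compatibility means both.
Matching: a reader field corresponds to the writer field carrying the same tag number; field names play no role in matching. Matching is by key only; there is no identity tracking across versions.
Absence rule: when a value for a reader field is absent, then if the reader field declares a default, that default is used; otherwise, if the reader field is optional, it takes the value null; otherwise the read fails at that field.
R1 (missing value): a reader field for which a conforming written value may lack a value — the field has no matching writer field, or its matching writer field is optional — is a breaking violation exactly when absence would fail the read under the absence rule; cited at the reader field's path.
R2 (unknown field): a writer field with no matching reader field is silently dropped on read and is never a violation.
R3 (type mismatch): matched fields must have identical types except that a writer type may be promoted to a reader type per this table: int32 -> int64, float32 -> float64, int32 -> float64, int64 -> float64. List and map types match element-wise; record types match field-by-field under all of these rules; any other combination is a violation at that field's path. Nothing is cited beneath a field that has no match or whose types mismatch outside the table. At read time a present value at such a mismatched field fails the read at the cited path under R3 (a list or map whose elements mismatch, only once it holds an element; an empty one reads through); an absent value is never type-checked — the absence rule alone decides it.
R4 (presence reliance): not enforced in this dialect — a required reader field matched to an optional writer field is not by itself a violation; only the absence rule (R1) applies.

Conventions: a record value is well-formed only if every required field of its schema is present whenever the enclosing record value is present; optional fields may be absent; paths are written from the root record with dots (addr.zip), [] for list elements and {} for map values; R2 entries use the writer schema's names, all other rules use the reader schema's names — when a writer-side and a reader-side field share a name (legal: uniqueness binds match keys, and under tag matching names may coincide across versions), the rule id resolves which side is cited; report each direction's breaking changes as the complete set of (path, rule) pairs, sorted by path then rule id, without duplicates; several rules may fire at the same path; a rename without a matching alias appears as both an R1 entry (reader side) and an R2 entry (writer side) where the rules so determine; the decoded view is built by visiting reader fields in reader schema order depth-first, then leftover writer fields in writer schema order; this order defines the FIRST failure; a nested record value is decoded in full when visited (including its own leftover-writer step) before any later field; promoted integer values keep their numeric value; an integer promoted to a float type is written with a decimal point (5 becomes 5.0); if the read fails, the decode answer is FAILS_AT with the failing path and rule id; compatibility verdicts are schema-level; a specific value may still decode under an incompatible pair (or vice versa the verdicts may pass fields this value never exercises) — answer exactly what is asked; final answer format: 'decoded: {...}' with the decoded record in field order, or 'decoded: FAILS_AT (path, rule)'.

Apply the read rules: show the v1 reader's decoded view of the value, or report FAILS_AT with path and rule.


arrows below run writer -> reader for User
decoding the User value with the v1 reader:
  signature := 0x00
  retries := 100
  score := -0.5
  checksum := 0x1A2B (absent -> default)
  attempts := 3 (absent -> default)
  age := 5 (absent -> default)
  label := "delta" (absent -> default)
  writer age: unknown -> dropped
  writer label: unknown -> dropped
  => decoded: {"signature": 0x00, "retries": 100, "score": -0.5, "checksum": 0x1A2B, "attempts": 3, "age": 5, "label": "delta"}
ruling out the remaining User differences:
  removed field checksum from record User (its key 13 joins the reserved list) -> fires no rule on User under this dialect and leaves the result unchanged
  removed field attempts from record User (its key 6 joins the reserved list) -> fires no rule on User under this dialect and leaves the result unchanged
  field score in record User: optional changed to required -> fires no rule on User under this dialect and leaves the result unchanged
  field age in record User: tag 12 changed to 27 -> fires no rule on User under this dialect and leaves the result unchanged

decoded: {"signature": 0x00, "retries": 100, "score": -0.5, "checksum": 0x1A2B, "attempts": 3, "age": 5, "label": "delta"}


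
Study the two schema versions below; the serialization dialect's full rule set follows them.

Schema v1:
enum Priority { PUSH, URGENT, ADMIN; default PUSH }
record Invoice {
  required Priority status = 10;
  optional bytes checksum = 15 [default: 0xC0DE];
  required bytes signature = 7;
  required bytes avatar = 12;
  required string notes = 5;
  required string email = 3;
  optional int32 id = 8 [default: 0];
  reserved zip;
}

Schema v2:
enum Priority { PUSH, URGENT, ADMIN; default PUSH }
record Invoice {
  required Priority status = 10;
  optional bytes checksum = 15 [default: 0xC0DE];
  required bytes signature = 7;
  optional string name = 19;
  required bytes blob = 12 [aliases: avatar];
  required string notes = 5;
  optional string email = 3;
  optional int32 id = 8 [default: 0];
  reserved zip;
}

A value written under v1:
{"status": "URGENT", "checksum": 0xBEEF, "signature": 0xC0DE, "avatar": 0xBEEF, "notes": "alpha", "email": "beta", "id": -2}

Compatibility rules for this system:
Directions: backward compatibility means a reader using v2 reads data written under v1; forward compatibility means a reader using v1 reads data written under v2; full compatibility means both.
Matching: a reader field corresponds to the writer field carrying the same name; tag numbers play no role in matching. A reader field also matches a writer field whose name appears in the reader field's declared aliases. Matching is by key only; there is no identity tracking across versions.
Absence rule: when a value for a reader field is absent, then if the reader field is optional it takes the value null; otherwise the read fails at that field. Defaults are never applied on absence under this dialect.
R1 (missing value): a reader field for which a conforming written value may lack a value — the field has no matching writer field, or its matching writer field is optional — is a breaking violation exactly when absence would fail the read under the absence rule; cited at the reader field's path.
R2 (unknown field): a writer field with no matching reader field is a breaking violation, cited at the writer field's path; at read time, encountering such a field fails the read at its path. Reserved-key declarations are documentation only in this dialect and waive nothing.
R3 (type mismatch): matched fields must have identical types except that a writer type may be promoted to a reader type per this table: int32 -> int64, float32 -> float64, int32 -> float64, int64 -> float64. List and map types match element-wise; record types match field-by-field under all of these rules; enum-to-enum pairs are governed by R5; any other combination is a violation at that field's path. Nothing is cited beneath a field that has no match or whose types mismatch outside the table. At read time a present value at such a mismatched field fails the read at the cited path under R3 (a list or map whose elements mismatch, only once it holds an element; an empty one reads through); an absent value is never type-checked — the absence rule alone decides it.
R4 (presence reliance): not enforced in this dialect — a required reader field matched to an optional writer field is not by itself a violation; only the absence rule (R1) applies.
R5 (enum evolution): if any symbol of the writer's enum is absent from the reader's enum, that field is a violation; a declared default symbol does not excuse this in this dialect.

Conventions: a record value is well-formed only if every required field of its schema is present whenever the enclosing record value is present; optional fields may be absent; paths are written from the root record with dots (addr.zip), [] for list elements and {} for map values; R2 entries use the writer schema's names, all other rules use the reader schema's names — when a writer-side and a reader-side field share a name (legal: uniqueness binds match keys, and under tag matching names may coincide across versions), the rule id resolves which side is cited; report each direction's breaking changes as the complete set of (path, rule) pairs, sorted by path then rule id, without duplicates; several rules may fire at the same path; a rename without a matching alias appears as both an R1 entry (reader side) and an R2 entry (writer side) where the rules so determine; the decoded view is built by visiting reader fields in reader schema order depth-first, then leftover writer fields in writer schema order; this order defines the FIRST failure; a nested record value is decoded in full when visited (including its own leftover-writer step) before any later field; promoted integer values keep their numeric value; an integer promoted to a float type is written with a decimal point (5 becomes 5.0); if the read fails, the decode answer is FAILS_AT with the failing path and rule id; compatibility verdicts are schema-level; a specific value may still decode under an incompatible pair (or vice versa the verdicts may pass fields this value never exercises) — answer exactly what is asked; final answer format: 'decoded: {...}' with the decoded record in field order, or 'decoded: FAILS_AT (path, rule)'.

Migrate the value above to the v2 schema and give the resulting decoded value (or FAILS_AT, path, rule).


in Invoice below, arrows point writer -> reader
decoding the Invoice value with the v2 reader:
  status := "URGENT"
  checksum := 0xBEEF
  signature := 0xC0DE
  name := null (missing; optional => null)
  blob := 0xBEEF (from writer avatar)
  notes := "alpha"
  email := "beta"
  id := -2
  => decoded: {"status": "URGENT", "checksum": 0xBEEF, "signature": 0xC0DE, "name": null, "blob": 0xBEEF, "notes": "alpha", "email": "beta", "id": -2}
the other Invoice changes do not affect what is asked:
  field email in record Invoice: required changed to optional -> schema-level compatibility only; this Invoice value's decode is unchanged

decoded: {"status": "URGENT", "checksum": 0xBEEF, "signature": 0xC0DE, "name": null, "blob": 0xBEEF, "notes": "alpha", "email": "beta", "id": -2}
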